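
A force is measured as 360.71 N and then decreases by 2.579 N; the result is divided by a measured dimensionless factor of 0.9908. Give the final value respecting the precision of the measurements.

360.71 N − 2.579 N = 358.131 N; the difference is limited to 2 decimal places (5 s.f.).
Carrying full precision, 358.131 ÷ 0.9908 = 361.45639887… N; 0.9908 has 4 s.f., so the result keeps min(5, 4) = 4 s.f.
Rounded to 4 significant figures: 361.5 N.

361.5 N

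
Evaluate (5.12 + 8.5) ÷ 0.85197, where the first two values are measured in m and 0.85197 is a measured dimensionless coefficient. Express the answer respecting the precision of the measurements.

16.0 m

5.12 m + 8.5 m = 13.62 m; the sum is limited to 1 decimal place (3 s.f.).
Carrying full precision, 13.62 ÷ 0.85197 = 15.9864783971… m; 0.85197 has 5 s.f., so the result keeps min(3, 5) = 3 s.f.
Rounded to 3 significant figures: 16.0 m.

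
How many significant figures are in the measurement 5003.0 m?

5

5003.0: trailing zeros after a decimal point are significant; zeros between nonzero digits are significant.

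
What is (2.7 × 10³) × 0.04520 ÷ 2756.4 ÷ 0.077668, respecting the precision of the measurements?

0.57

(2.7 × 10³) × 0.04520 ÷ 2756.4 ÷ 0.077668 = 0.570056413052…
Multiplication/division keeps the fewest significant figures: 2.7 × 10³ → 2 s.f., 0.04520 → 4 s.f., 2756.4 → 5 s.f., 0.077668 → 5 s.f.; limit is 2.
Rounded to 2 significant figures: 0.57.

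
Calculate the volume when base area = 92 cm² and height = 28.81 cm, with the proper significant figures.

2.7 × 10^3 cm³

volume = 92 cm² × 28.81 cm = 2650.52 cm³.
92 has 2 significant figures; 28.81 has 4.
Division/multiplication keeps the fewest: 2 significant figures.
Rounded: 2.7 × 10^3 cm³.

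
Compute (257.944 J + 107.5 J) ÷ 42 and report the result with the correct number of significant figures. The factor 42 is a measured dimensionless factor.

257.944 J + 107.5 J = 365.444 J; the sum is limited to 1 decimal place (4 s.f.).
Carrying full precision, 365.444 ÷ 42 = 8.70104761905… J; 42 has 2 s.f., so the result keeps min(4, 2) = 2 s.f.
Rounded to 2 significant figures: 8.7 J.

8.7 J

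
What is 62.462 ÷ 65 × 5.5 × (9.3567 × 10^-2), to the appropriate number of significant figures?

0.49

62.462 ÷ 65 × 5.5 × (9.3567 × 10^-2) = 0.494524626877…
Multiplication/division keeps the fewest significant figures: 62.462 → 5 s.f., 65 → 2 s.f., 5.5 → 2 s.f., 9.3567 × 10^-2 → 5 s.f.; limit is 2.
Rounded to 2 significant figures: 0.49.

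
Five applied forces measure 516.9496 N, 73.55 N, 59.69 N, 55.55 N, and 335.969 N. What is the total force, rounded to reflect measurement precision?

1041.71 N

516.9496 N + 73.55 N + 59.69 N + 55.55 N + 335.969 N = 1041.7086 N.
Addition/subtraction keeps the fewest decimal places: 516.9496 → 4 decimal places, 73.55 → 2 decimal places, 59.69 → 2 decimal places, 55.55 → 2 decimal places, 335.969 → 3 decimal places; limit is 2.
Rounded to 2 decimal places: 1041.71 N.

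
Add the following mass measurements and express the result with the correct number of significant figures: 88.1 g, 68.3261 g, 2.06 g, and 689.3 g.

847.8 g

88.1 g + 68.3261 g + 2.06 g + 689.3 g = 847.7861 g.
Addition/subtraction keeps the fewest decimal places: 88.1 → 1 decimal place, 68.3261 → 4 decimal places, 2.06 → 2 decimal places, 689.3 → 1 decimal place; limit is 1.
Rounded to 1 decimal place: 847.8 g.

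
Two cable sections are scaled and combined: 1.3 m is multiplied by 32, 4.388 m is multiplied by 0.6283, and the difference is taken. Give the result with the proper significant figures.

39 m

1.3 × 32 = 41.6 → 42 m (2 s.f., last digit at the 10^0 place).
4.388 × 0.6283 = 2.7569804 → 2.757 m (4 s.f., last digit at the 10^-3 place).
Difference: 38.8430196 m; keep the coarser place, 10^0.
Result: 39 m.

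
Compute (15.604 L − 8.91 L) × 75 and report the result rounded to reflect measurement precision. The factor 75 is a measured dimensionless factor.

5.0 × 10² L

15.604 L − 8.91 L = 6.694 L; the difference is limited to 2 decimal places (3 s.f.).
Carrying full precision, 6.694 × 75 = 502.05 L; 75 has 2 s.f., so the result keeps min(3, 2) = 2 s.f.
Rounded to 2 significant figures: 5.0 × 10² L.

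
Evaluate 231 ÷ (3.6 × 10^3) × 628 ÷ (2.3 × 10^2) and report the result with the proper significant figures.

0.18

231 ÷ (3.6 × 10^3) × 628 ÷ (2.3 × 10^2) = 0.175202898551…
Multiplication/division keeps the fewest significant figures: 231 → 3 s.f., 3.6 × 10^3 → 2 s.f., 628 → 3 s.f., 2.3 × 10^2 → 2 s.f.; limit is 2.
Rounded to 2 significant figures: 0.18.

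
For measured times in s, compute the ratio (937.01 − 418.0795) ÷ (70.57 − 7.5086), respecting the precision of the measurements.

8.229

937.01 − 418.0795 = 518.9305, limited to 2 d.p. → 5 s.f.; 70.57 − 7.5086 = 63.0614, limited to 2 d.p. → 4 s.f.
Carrying full precision, 518.9305 ÷ 63.0614 = 8.22897208118…; keep min(5, 4) = 4 s.f.
Rounded to 4 significant figures: 8.229.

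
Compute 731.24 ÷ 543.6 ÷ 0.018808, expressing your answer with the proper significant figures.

71.52

731.24 ÷ 543.6 ÷ 0.018808 = 71.5217077636…
Multiplication/division keeps the fewest significant figures: 731.24 → 5 s.f., 543.6 → 4 s.f., 0.018808 → 5 s.f.; limit is 4.
Rounded to 4 significant figures: 71.52.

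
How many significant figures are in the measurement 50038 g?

5

50038: zeros between nonzero digits are significant.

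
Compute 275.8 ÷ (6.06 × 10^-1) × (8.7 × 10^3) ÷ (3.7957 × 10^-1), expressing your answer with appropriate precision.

1.0 × 10^7

275.8 ÷ (6.06 × 10^-1) × (8.7 × 10^3) ÷ (3.7957 × 10^-1) = 10431553.9966…
Multiplication/division keeps the fewest significant figures: 275.8 → 4 s.f., 6.06 × 10^-1 → 3 s.f., 8.7 × 10^3 → 2 s.f., 3.7957 × 10^-1 → 5 s.f.; limit is 2.
Rounded to 2 significant figures: 1.0 × 10^7.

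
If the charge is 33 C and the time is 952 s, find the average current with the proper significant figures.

average current = 33 C ÷ 952 s = 0.0346638655462… A.
33 has 2 significant figures; 952 has 3.
Division/multiplication keeps the fewest: 2 significant figures.
Rounded: 0.035 A.

0.035 A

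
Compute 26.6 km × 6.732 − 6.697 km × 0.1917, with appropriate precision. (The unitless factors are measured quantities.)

178 km

26.6 × 6.732 = 179.0712 → 179 km (3 s.f., last digit at the 10^0 place).
6.697 × 0.1917 = 1.2838149 → 1.284 km (4 s.f., last digit at the 10^-3 place).
Difference: 177.7873851 km; keep the coarser place, 10^0.
Result: 178 km.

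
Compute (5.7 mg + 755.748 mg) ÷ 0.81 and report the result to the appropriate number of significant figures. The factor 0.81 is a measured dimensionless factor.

9.4 × 10² mg

5.7 mg + 755.748 mg = 761.448 mg; the sum is limited to 1 decimal place (4 s.f.).
Carrying full precision, 761.448 ÷ 0.81 = 940.059259259… mg; 0.81 has 2 s.f., so the result keeps min(4, 2) = 2 s.f.
Rounded to 2 significant figures: 9.4 × 10² mg.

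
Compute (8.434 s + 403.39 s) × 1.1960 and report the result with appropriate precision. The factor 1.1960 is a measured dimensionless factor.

492.54 s

8.434 s + 403.39 s = 411.824 s; the sum is limited to 2 decimal places (5 s.f.).
Carrying full precision, 411.824 × 1.1960 = 492.541504 s; 1.1960 has 5 s.f., so the result keeps min(5, 5) = 5 s.f.
Rounded to 5 significant figures: 492.54 s.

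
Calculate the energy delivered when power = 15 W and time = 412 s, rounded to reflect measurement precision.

energy delivered = 15 W × 412 s = 6180 J.
15 has 2 significant figures; 412 has 3.
Division/multiplication keeps the fewest: 2 significant figures.
Rounded: 6.2 × 10³ J.

6.2 × 10³ J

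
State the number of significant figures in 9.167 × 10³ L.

9.167 × 10³: in scientific notation every digit of the coefficient is significant.

4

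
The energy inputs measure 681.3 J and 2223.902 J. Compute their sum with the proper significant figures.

2905.2 J

681.3 J + 2223.902 J = 2905.202 J.
Addition/subtraction keeps the fewest decimal places: 681.3 → 1 decimal place, 2223.902 → 3 decimal places; limit is 1.
Rounded to 1 decimal place: 2905.2 J.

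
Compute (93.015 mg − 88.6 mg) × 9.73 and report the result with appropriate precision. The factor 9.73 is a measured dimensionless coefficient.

93.015 mg − 88.6 mg = 4.415 mg; the difference is limited to 1 decimal place (2 s.f.).
Carrying full precision, 4.415 × 9.73 = 42.95795 mg; 9.73 has 3 s.f., so the result keeps min(2, 3) = 2 s.f.
Rounded to 2 significant figures: 43 mg.

43 mg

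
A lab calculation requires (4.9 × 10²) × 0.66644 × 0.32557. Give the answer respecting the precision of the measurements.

(4.9 × 10²) × 0.66644 × 0.32557 = 106.316706692
Multiplication/division keeps the fewest significant figures: 4.9 × 10² → 2 s.f., 0.66644 → 5 s.f., 0.32557 → 5 s.f.; limit is 2.
Rounded to 2 significant figures: 1.1 × 10².

1.1 × 10²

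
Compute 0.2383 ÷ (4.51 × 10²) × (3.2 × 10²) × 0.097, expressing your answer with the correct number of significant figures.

0.2383 ÷ (4.51 × 10²) × (3.2 × 10²) × 0.097 = 0.0164009578714…
Multiplication/division keeps the fewest significant figures: 0.2383 → 4 s.f., 4.51 × 10² → 3 s.f., 3.2 × 10² → 2 s.f., 0.097 → 2 s.f.; limit is 2.
Rounded to 2 significant figures: 0.016.

0.016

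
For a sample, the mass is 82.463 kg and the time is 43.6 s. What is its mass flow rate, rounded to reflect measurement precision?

1.89 kg/s

mass flow rate = 82.463 kg ÷ 43.6 s = 1.89135321101… kg/s.
82.463 has 5 significant figures; 43.6 has 3.
Division/multiplication keeps the fewest: 3 significant figures.
Rounded: 1.89 kg/s.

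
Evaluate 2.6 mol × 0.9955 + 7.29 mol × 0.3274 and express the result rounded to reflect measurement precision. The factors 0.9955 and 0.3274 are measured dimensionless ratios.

2.6 × 0.9955 = 2.5883 → 2.6 mol (2 s.f., last digit at the 10^-1 place).
7.29 × 0.3274 = 2.386746 → 2.39 mol (3 s.f., last digit at the 10^-2 place).
Sum: 4.975046 mol; keep the coarser place, 10^-1.
Result: 5.0 mol.

5.0 mol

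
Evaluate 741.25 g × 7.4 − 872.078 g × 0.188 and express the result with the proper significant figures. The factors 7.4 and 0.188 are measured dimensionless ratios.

5.3 × 10^3 g

741.25 × 7.4 = 5485.25 → 5.5 × 10^3 g (2 s.f., last digit at the 10^2 place).
872.078 × 0.188 = 163.950664 → 164 g (3 s.f., last digit at the 10^0 place).
Difference: 5321.299336 g; keep the coarser place, 10^2.
Result: 5.3 × 10^3 g.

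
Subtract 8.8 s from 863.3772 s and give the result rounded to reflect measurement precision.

863.3772 s − 8.8 s = 854.5772 s.
Addition/subtraction keeps the fewest decimal places: 863.3772 → 4 decimal places, 8.8 → 1 decimal place; limit is 1.
Rounded to 1 decimal place: 854.6 s.

854.6 s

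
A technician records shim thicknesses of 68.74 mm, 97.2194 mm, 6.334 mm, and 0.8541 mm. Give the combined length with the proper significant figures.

68.74 mm + 97.2194 mm + 6.334 mm + 0.8541 mm = 173.1475 mm.
Addition/subtraction keeps the fewest decimal places: 68.74 → 2 decimal places, 97.2194 → 4 decimal places, 6.334 → 3 decimal places, 0.8541 → 4 decimal places; limit is 2.
Rounded to 2 decimal places: 173.15 mm.

173.15 mm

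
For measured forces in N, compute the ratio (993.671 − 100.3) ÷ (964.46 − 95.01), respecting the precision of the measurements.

1.028

993.671 − 100.3 = 893.371, limited to 1 d.p. → 4 s.f.; 964.46 − 95.01 = 869.45, limited to 2 d.p. → 5 s.f.
Carrying full precision, 893.371 ÷ 869.45 = 1.02751279545…; keep min(4, 5) = 4 s.f.
Rounded to 4 significant figures: 1.028.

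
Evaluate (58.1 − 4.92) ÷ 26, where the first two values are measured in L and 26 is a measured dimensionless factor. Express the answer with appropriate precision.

58.1 L − 4.92 L = 53.18 L; the difference is limited to 1 decimal place (3 s.f.).
Carrying full precision, 53.18 ÷ 26 = 2.04538461538… L; 26 has 2 s.f., so the result keeps min(3, 2) = 2 s.f.
Rounded to 2 significant figures: 2.0 L.

2.0 L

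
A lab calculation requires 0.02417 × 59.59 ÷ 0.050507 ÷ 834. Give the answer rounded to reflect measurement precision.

0.0342

0.02417 × 59.59 ÷ 0.050507 ÷ 834 = 0.0341926225389…
Multiplication/division keeps the fewest significant figures: 0.02417 → 4 s.f., 59.59 → 4 s.f., 0.050507 → 5 s.f., 834 → 3 s.f.; limit is 3.
Rounded to 3 significant figures: 0.0342.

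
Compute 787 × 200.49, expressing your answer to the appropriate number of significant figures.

1.58 × 10⁵

787 × 200.49 = 157785.63
Multiplication/division keeps the fewest significant figures: 787 → 3 s.f., 200.49 → 5 s.f.; limit is 3.
Rounded to 3 significant figures: 1.58 × 10⁵.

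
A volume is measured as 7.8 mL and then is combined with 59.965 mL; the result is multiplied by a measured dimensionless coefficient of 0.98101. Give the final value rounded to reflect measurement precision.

7.8 mL + 59.965 mL = 67.765 mL; the sum is limited to 1 decimal place (3 s.f.).
Carrying full precision, 67.765 × 0.98101 = 66.47814265 mL; 0.98101 has 5 s.f., so the result keeps min(3, 5) = 3 s.f.
Rounded to 3 significant figures: 66.5 mL.

66.5 mL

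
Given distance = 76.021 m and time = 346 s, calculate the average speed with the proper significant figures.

2.20 × 10⁻¹ m/s

average speed = 76.021 m ÷ 346 s = 0.219713872832… m/s.
76.021 has 5 significant figures; 346 has 3.
Division/multiplication keeps the fewest: 3 significant figures.
Rounded: 2.20 × 10⁻¹ m/s.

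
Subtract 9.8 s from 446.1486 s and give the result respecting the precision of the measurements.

446.1486 s − 9.8 s = 436.3486 s.
Addition/subtraction keeps the fewest decimal places: 446.1486 → 4 decimal places, 9.8 → 1 decimal place; limit is 1.
Rounded to 1 decimal place: 4.363 × 10² s.

4.363 × 10² s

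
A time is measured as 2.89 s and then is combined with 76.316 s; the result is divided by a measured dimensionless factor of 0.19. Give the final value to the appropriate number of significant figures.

2.89 s + 76.316 s = 79.206 s; the sum is limited to 2 decimal places (4 s.f.).
Carrying full precision, 79.206 ÷ 0.19 = 416.873684211… s; 0.19 has 2 s.f., so the result keeps min(4, 2) = 2 s.f.
Rounded to 2 significant figures: 4.2 × 10² s.

4.2 × 10² s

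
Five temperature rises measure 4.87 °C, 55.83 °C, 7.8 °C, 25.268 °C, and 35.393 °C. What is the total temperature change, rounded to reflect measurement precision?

4.87 °C + 55.83 °C + 7.8 °C + 25.268 °C + 35.393 °C = 129.161 °C.
Addition/subtraction keeps the fewest decimal places: 4.87 → 2 decimal places, 55.83 → 2 decimal places, 7.8 → 1 decimal place, 25.268 → 3 decimal places, 35.393 → 3 decimal places; limit is 1.
Rounded to 1 decimal place: 129.2 °C.

129.2 °C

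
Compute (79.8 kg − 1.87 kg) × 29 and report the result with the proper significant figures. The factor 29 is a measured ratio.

79.8 kg − 1.87 kg = 77.93 kg; the difference is limited to 1 decimal place (3 s.f.).
Carrying full precision, 77.93 × 29 = 2259.97 kg; 29 has 2 s.f., so the result keeps min(3, 2) = 2 s.f.
Rounded to 2 significant figures: 2.3 × 10³ kg.

2.3 × 10³ kg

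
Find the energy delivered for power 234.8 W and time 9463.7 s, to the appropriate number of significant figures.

energy delivered = 234.8 W × 9463.7 s = 2222076.76 J.
234.8 has 4 significant figures; 9463.7 has 5.
Division/multiplication keeps the fewest: 4 significant figures.
Rounded: 2.222 × 10^6 J.

2.222 × 10^6 J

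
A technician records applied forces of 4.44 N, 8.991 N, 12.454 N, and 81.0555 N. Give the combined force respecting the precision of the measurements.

106.94 N

4.44 N + 8.991 N + 12.454 N + 81.0555 N = 106.9405 N.
Addition/subtraction keeps the fewest decimal places: 4.44 → 2 decimal places, 8.991 → 3 decimal places, 12.454 → 3 decimal places, 81.0555 → 4 decimal places; limit is 2.
Rounded to 2 decimal places: 106.94 N.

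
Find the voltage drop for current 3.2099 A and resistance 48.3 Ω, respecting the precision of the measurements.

155 V

voltage drop = 3.2099 A × 48.3 Ω = 155.03817 V.
3.2099 has 5 significant figures; 48.3 has 3.
Division/multiplication keeps the fewest: 3 significant figures.
Rounded: 155 V.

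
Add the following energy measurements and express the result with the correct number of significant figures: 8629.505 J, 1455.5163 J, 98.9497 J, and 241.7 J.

10425.7 J

8629.505 J + 1455.5163 J + 98.9497 J + 241.7 J = 10425.6710 J.
Addition/subtraction keeps the fewest decimal places: 8629.505 → 3 decimal places, 1455.5163 → 4 decimal places, 98.9497 → 4 decimal places, 241.7 → 1 decimal place; limit is 1.
Rounded to 1 decimal place: 10425.7 J.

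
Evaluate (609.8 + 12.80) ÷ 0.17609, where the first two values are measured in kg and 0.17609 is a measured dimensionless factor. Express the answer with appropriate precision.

3.536 × 10^3 kg

609.8 kg + 12.80 kg = 622.60 kg; the sum is limited to 1 decimal place (4 s.f.).
Carrying full precision, 622.60 ÷ 0.17609 = 3535.69197569… kg; 0.17609 has 5 s.f., so the result keeps min(4, 5) = 4 s.f.
Rounded to 4 significant figures: 3.536 × 10^3 kg.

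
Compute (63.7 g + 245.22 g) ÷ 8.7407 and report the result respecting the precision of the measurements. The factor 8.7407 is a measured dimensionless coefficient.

35.34 g

63.7 g + 245.22 g = 308.92 g; the sum is limited to 1 decimal place (4 s.f.).
Carrying full precision, 308.92 ÷ 8.7407 = 35.3427071058… g; 8.7407 has 5 s.f., so the result keeps min(4, 5) = 4 s.f.
Rounded to 4 significant figures: 35.34 g.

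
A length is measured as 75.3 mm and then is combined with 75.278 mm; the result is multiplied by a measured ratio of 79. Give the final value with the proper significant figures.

1.2 × 10⁴ mm

75.3 mm + 75.278 mm = 150.578 mm; the sum is limited to 1 decimal place (4 s.f.).
Carrying full precision, 150.578 × 79 = 11895.662 mm; 79 has 2 s.f., so the result keeps min(4, 2) = 2 s.f.
Rounded to 2 significant figures: 1.2 × 10⁴ mm.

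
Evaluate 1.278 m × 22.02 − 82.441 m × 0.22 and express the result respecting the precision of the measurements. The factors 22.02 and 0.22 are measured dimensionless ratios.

1.278 × 22.02 = 28.14156 → 28.14 m (4 s.f., last digit at the 10^-2 place).
82.441 × 0.22 = 18.13702 → 18 m (2 s.f., last digit at the 10^0 place).
Difference: 10.00454 m; keep the coarser place, 10^0.
Result: 10. m.

10. m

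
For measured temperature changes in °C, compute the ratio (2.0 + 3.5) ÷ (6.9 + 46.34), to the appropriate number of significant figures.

1.0 × 10^-1

2.0 + 3.5 = 5.5, limited to 1 d.p. → 2 s.f.; 6.9 + 46.34 = 53.24, limited to 1 d.p. → 3 s.f.
Carrying full precision, 5.5 ÷ 53.24 = 0.103305785124…; keep min(2, 3) = 2 s.f.
Rounded to 2 significant figures: 1.0 × 10^-1.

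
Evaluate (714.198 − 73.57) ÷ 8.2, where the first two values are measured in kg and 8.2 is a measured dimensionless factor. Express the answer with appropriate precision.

714.198 kg − 73.57 kg = 640.628 kg; the difference is limited to 2 decimal places (5 s.f.).
Carrying full precision, 640.628 ÷ 8.2 = 78.1253658537… kg; 8.2 has 2 s.f., so the result keeps min(5, 2) = 2 s.f.
Rounded to 2 significant figures: 78 kg.

78 kg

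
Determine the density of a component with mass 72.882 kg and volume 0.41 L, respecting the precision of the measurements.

1.8 × 10² kg/L

density = 72.882 kg ÷ 0.41 L = 177.76097561… kg/L.
72.882 has 5 significant figures; 0.41 has 2.
Division/multiplication keeps the fewest: 2 significant figures.
Rounded: 1.8 × 10² kg/L.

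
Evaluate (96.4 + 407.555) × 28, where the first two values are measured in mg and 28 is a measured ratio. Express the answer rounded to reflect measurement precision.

1.4 × 10^4 mg

96.4 mg + 407.555 mg = 503.955 mg; the sum is limited to 1 decimal place (4 s.f.).
Carrying full precision, 503.955 × 28 = 14110.74 mg; 28 has 2 s.f., so the result keeps min(4, 2) = 2 s.f.
Rounded to 2 significant figures: 1.4 × 10^4 mg.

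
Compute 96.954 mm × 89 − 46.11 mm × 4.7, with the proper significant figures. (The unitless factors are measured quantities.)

8.4 × 10^3 mm

96.954 × 89 = 8628.906 → 8.6 × 10^3 mm (2 s.f., last digit at the 10^2 place).
46.11 × 4.7 = 216.717 → 2.2 × 10^2 mm (2 s.f., last digit at the 10^1 place).
Difference: 8412.189 mm; keep the coarser place, 10^2.
Result: 8.4 × 10^3 mm.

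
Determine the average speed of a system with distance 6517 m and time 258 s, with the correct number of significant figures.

average speed = 6517 m ÷ 258 s = 25.2596899225… m/s.
6517 has 4 significant figures; 258 has 3.
Division/multiplication keeps the fewest: 3 significant figures.
Rounded: 25.3 m/s.

25.3 m/s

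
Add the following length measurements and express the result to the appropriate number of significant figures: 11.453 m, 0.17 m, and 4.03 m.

11.453 m + 0.17 m + 4.03 m = 15.653 m.
Addition/subtraction keeps the fewest decimal places: 11.453 → 3 decimal places, 0.17 → 2 decimal places, 4.03 → 2 decimal places; limit is 2.
Rounded to 2 decimal places: 15.65 m.

15.65 m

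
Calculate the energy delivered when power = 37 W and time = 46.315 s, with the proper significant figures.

energy delivered = 37 W × 46.315 s = 1713.655 J.
37 has 2 significant figures; 46.315 has 5.
Division/multiplication keeps the fewest: 2 significant figures.
Rounded: 1.7 × 10³ J.

1.7 × 10³ J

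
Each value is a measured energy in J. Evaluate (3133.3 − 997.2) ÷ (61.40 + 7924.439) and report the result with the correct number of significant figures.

3133.3 − 997.2 = 2136.1, limited to 1 d.p. → 5 s.f.; 61.40 + 7924.439 = 7985.839, limited to 2 d.p. → 6 s.f.
Carrying full precision, 2136.1 ÷ 7985.839 = 0.267485983627…; keep min(5, 6) = 5 s.f.
Rounded to 5 significant figures: 0.26749.

0.26749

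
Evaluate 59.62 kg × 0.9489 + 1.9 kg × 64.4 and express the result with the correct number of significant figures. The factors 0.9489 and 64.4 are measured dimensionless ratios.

1.8 × 10² kg

59.62 × 0.9489 = 56.573418 → 56.57 kg (4 s.f., last digit at the 10^-2 place).
1.9 × 64.4 = 122.36 → 1.2 × 10² kg (2 s.f., last digit at the 10^1 place).
Sum: 178.933418 kg; keep the coarser place, 10^1.
Result: 1.8 × 10² kg.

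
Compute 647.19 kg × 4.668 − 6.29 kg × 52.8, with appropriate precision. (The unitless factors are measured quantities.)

2689 kg

647.19 × 4.668 = 3021.08292 → 3021 kg (4 s.f., last digit at the 10^0 place).
6.29 × 52.8 = 332.112 → 332 kg (3 s.f., last digit at the 10^0 place).
Difference: 2688.97092 kg; keep the coarser place, 10^0.
Result: 2689 kg.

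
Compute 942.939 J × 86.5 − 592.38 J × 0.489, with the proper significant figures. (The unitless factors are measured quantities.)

942.939 × 86.5 = 81564.2235 → 8.16 × 10⁴ J (3 s.f., last digit at the 10^2 place).
592.38 × 0.489 = 289.67382 → 2.90 × 10² J (3 s.f., last digit at the 10^0 place).
Difference: 81274.54968 J; keep the coarser place, 10^2.
Result: 8.13 × 10⁴ J.

8.13 × 10⁴ J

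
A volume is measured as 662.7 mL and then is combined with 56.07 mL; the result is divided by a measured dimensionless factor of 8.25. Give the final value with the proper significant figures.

662.7 mL + 56.07 mL = 718.77 mL; the sum is limited to 1 decimal place (4 s.f.).
Carrying full precision, 718.77 ÷ 8.25 = 87.1236363636… mL; 8.25 has 3 s.f., so the result keeps min(4, 3) = 3 s.f.
Rounded to 3 significant figures: 87.1 mL.

87.1 mL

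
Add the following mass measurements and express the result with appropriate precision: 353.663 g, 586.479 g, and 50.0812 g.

353.663 g + 586.479 g + 50.0812 g = 990.2232 g.
Addition/subtraction keeps the fewest decimal places: 353.663 → 3 decimal places, 586.479 → 3 decimal places, 50.0812 → 4 decimal places; limit is 3.
Rounded to 3 decimal places: 990.223 g.

990.223 g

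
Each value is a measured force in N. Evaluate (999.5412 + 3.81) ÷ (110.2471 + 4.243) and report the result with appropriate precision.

999.5412 + 3.81 = 1003.3512, limited to 2 d.p. → 6 s.f.; 110.2471 + 4.243 = 114.4901, limited to 3 d.p. → 6 s.f.
Carrying full precision, 1003.3512 ÷ 114.4901 = 8.76365030688…; keep min(6, 6) = 6 s.f.
Rounded to 6 significant figures: 8.76365.

8.76365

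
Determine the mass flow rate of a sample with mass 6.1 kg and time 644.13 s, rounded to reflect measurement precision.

mass flow rate = 6.1 kg ÷ 644.13 s = 0.00947013801562… kg/s.
6.1 has 2 significant figures; 644.13 has 5.
Division/multiplication keeps the fewest: 2 significant figures.
Rounded: 0.0095 kg/s.

0.0095 kg/s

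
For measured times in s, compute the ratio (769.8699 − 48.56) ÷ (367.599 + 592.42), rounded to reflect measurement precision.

769.8699 − 48.56 = 721.3099, limited to 2 d.p. → 5 s.f.; 367.599 + 592.42 = 960.019, limited to 2 d.p. → 5 s.f.
Carrying full precision, 721.3099 ÷ 960.019 = 0.751349608706…; keep min(5, 5) = 5 s.f.
Rounded to 5 significant figures: 0.75135.

0.75135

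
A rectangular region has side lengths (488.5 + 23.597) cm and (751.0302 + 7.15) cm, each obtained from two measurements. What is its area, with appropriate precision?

3.883 × 10⁵ cm²

488.5 + 23.597 = 512.097, limited to 1 d.p. → 4 s.f.; 751.0302 + 7.15 = 758.1802, limited to 2 d.p. → 5 s.f.
Carrying full precision, 512.097 × 758.1802 = 388261.805879…; keep min(4, 5) = 4 s.f.
Rounded to 4 significant figures: 3.883 × 10⁵ cm².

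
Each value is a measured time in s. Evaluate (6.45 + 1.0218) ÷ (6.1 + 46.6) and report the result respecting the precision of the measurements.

6.45 + 1.0218 = 7.4718, limited to 2 d.p. → 3 s.f.; 6.1 + 46.6 = 52.7, limited to 1 d.p. → 3 s.f.
Carrying full precision, 7.4718 ÷ 52.7 = 0.141779886148…; keep min(3, 3) = 3 s.f.
Rounded to 3 significant figures: 1.42 × 10⁻¹.

1.42 × 10⁻¹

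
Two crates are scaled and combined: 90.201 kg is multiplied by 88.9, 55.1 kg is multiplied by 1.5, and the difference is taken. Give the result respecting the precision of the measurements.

7.94 × 10^3 kg

90.201 × 88.9 = 8018.8689 → 8.02 × 10^3 kg (3 s.f., last digit at the 10^1 place).
55.1 × 1.5 = 82.65 → 83 kg (2 s.f., last digit at the 10^0 place).
Difference: 7936.2189 kg; keep the coarser place, 10^1.
Result: 7.94 × 10^3 kg.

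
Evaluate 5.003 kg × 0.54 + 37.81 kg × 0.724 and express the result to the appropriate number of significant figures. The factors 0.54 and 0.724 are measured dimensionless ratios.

30.1 kg

5.003 × 0.54 = 2.70162 → 2.7 kg (2 s.f., last digit at the 10^-1 place).
37.81 × 0.724 = 27.37444 → 27.4 kg (3 s.f., last digit at the 10^-1 place).
Sum: 30.07606 kg; keep the coarser place, 10^-1.
Result: 30.1 kg.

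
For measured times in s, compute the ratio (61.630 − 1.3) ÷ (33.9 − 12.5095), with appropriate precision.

2.82

61.630 − 1.3 = 60.330, limited to 1 d.p. → 3 s.f.; 33.9 − 12.5095 = 21.3905, limited to 1 d.p. → 3 s.f.
Carrying full precision, 60.330 ÷ 21.3905 = 2.82041093009…; keep min(3, 3) = 3 s.f.
Rounded to 3 significant figures: 2.82.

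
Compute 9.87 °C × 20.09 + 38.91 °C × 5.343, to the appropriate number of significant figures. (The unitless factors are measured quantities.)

9.87 × 20.09 = 198.2883 → 198 °C (3 s.f., last digit at the 10^0 place).
38.91 × 5.343 = 207.89613 → 207.9 °C (4 s.f., last digit at the 10^-1 place).
Sum: 406.18443 °C; keep the coarser place, 10^0.
Result: 406 °C.

406 °C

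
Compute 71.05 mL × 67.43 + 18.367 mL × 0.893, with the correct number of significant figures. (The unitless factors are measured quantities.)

4.807 × 10³ mL

71.05 × 67.43 = 4790.9015 → 4.791 × 10³ mL (4 s.f., last digit at the 10^0 place).
18.367 × 0.893 = 16.401731 → 16.4 mL (3 s.f., last digit at the 10^-1 place).
Sum: 4807.303231 mL; keep the coarser place, 10^0.
Result: 4.807 × 10³ mL.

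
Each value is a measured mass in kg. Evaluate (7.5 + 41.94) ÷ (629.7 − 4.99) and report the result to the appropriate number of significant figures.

7.91 × 10⁻²

7.5 + 41.94 = 49.44, limited to 1 d.p. → 3 s.f.; 629.7 − 4.99 = 624.71, limited to 1 d.p. → 4 s.f.
Carrying full precision, 49.44 ÷ 624.71 = 0.0791407212947…; keep min(3, 4) = 3 s.f.
Rounded to 3 significant figures: 7.91 × 10⁻².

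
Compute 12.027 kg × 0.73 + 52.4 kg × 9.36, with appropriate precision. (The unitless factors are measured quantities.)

12.027 × 0.73 = 8.77971 → 8.8 kg (2 s.f., last digit at the 10^-1 place).
52.4 × 9.36 = 490.464 → 490. kg (3 s.f., last digit at the 10^0 place).
Sum: 499.24371 kg; keep the coarser place, 10^0.
Result: 499 kg.

499 kg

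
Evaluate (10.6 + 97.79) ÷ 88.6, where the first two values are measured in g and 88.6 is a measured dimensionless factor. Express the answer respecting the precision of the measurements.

10.6 g + 97.79 g = 108.39 g; the sum is limited to 1 decimal place (4 s.f.).
Carrying full precision, 108.39 ÷ 88.6 = 1.22336343115… g; 88.6 has 3 s.f., so the result keeps min(4, 3) = 3 s.f.
Rounded to 3 significant figures: 1.22 g.

1.22 g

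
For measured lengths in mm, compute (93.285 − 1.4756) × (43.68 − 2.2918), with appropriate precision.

93.285 − 1.4756 = 91.8094, limited to 3 d.p. → 5 s.f.; 43.68 − 2.2918 = 41.3882, limited to 2 d.p. → 4 s.f.
Carrying full precision, 91.8094 × 41.3882 = 3799.82580908; keep min(5, 4) = 4 s.f.
Rounded to 4 significant figures: 3.800 × 10^3 mm².

3.800 × 10^3 mm²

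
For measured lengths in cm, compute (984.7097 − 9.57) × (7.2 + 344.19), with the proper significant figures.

3.427 × 10⁵ cm²

984.7097 − 9.57 = 975.1397, limited to 2 d.p. → 5 s.f.; 7.2 + 344.19 = 351.39, limited to 1 d.p. → 4 s.f.
Carrying full precision, 975.1397 × 351.39 = 342654.339183; keep min(5, 4) = 4 s.f.
Rounded to 4 significant figures: 3.427 × 10⁵ cm².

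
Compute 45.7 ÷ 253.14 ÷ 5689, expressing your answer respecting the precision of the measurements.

3.17 × 10^-5

45.7 ÷ 253.14 ÷ 5689 = 0.000031733610767…
Multiplication/division keeps the fewest significant figures: 45.7 → 3 s.f., 253.14 → 5 s.f., 5689 → 4 s.f.; limit is 3.
Rounded to 3 significant figures: 3.17 × 10^-5.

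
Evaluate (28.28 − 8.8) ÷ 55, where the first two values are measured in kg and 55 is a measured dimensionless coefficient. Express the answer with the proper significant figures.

0.35 kg

28.28 kg − 8.8 kg = 19.48 kg; the difference is limited to 1 decimal place (3 s.f.).
Carrying full precision, 19.48 ÷ 55 = 0.354181818182… kg; 55 has 2 s.f., so the result keeps min(3, 2) = 2 s.f.
Rounded to 2 significant figures: 0.35 kg.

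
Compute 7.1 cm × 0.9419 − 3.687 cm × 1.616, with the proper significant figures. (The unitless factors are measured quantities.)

7.1 × 0.9419 = 6.68749 → 6.7 cm (2 s.f., last digit at the 10^-1 place).
3.687 × 1.616 = 5.958192 → 5.958 cm (4 s.f., last digit at the 10^-3 place).
Difference: 0.729298 cm; keep the coarser place, 10^-1.
Result: 0.7 cm.

0.7 cm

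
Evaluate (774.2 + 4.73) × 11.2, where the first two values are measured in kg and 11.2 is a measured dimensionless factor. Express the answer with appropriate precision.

774.2 kg + 4.73 kg = 778.93 kg; the sum is limited to 1 decimal place (4 s.f.).
Carrying full precision, 778.93 × 11.2 = 8724.016 kg; 11.2 has 3 s.f., so the result keeps min(4, 3) = 3 s.f.
Rounded to 3 significant figures: 8.72 × 10³ kg.

8.72 × 10³ kg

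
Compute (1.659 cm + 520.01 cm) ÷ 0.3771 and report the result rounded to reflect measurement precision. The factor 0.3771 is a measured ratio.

1.383 × 10³ cm

1.659 cm + 520.01 cm = 521.669 cm; the sum is limited to 2 decimal places (5 s.f.).
Carrying full precision, 521.669 ÷ 0.3771 = 1383.37045876… cm; 0.3771 has 4 s.f., so the result keeps min(5, 4) = 4 s.f.
Rounded to 4 significant figures: 1.383 × 10³ cm.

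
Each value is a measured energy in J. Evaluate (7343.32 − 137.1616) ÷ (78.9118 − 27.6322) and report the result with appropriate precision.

7343.32 − 137.1616 = 7206.1584, limited to 2 d.p. → 6 s.f.; 78.9118 − 27.6322 = 51.2796, limited to 4 d.p. → 6 s.f.
Carrying full precision, 7206.1584 ÷ 51.2796 = 140.526805981…; keep min(6, 6) = 6 s.f.
Rounded to 6 significant figures: 140.527.

140.527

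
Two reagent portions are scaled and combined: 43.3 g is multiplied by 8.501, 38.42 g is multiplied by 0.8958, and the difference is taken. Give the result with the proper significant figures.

334 g

43.3 × 8.501 = 368.0933 → 368 g (3 s.f., last digit at the 10^0 place).
38.42 × 0.8958 = 34.416636 → 34.42 g (4 s.f., last digit at the 10^-2 place).
Difference: 333.676664 g; keep the coarser place, 10^0.
Result: 334 g.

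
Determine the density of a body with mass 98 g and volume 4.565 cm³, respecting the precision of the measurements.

density = 98 g ÷ 4.565 cm³ = 21.4676889376… g/cm³.
98 has 2 significant figures; 4.565 has 4.
Division/multiplication keeps the fewest: 2 significant figures.
Rounded: 21 g/cm³.

21 g/cm³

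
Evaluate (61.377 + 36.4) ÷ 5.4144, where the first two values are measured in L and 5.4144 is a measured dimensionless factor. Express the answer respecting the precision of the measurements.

61.377 L + 36.4 L = 97.777 L; the sum is limited to 1 decimal place (3 s.f.).
Carrying full precision, 97.777 ÷ 5.4144 = 18.058695331… L; 5.4144 has 5 s.f., so the result keeps min(3, 5) = 3 s.f.
Rounded to 3 significant figures: 18.1 L.

18.1 L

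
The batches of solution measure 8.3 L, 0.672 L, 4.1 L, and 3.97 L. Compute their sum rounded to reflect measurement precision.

17.0 L

8.3 L + 0.672 L + 4.1 L + 3.97 L = 17.042 L.
Addition/subtraction keeps the fewest decimal places: 8.3 → 1 decimal place, 0.672 → 3 decimal places, 4.1 → 1 decimal place, 3.97 → 2 decimal places; limit is 1.
Rounded to 1 decimal place: 17.0 L.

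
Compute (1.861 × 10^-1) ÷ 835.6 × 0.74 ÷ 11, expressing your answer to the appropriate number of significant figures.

(1.861 × 10^-1) ÷ 835.6 × 0.74 ÷ 11 = 0.0000149825928021…
Multiplication/division keeps the fewest significant figures: 1.861 × 10^-1 → 4 s.f., 835.6 → 4 s.f., 0.74 → 2 s.f., 11 → 2 s.f.; limit is 2.
Rounded to 2 significant figures: 1.5 × 10^-5.

1.5 × 10^-5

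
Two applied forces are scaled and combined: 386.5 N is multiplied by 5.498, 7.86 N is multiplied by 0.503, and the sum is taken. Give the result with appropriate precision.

386.5 × 5.498 = 2124.977 → 2125 N (4 s.f., last digit at the 10^0 place).
7.86 × 0.503 = 3.95358 → 3.95 N (3 s.f., last digit at the 10^-2 place).
Sum: 2128.93058 N; keep the coarser place, 10^0.
Result: 2129 N.

2129 N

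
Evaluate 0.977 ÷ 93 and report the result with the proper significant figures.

0.011

0.977 ÷ 93 = 0.0105053763441…
Multiplication/division keeps the fewest significant figures: 0.977 → 3 s.f., 93 → 2 s.f.; limit is 2.
Rounded to 2 significant figures: 0.011.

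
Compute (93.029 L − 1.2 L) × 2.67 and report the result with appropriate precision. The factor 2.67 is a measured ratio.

93.029 L − 1.2 L = 91.829 L; the difference is limited to 1 decimal place (3 s.f.).
Carrying full precision, 91.829 × 2.67 = 245.18343 L; 2.67 has 3 s.f., so the result keeps min(3, 3) = 3 s.f.
Rounded to 3 significant figures: 245 L.

245 L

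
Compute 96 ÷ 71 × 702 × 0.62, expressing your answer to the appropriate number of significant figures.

5.9 × 10^2

96 ÷ 71 × 702 × 0.62 = 588.493521127…
Multiplication/division keeps the fewest significant figures: 96 → 2 s.f., 71 → 2 s.f., 702 → 3 s.f., 0.62 → 2 s.f.; limit is 2.
Rounded to 2 significant figures: 5.9 × 10^2.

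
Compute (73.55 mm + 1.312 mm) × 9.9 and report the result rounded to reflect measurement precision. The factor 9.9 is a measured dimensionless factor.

7.4 × 10² mm

73.55 mm + 1.312 mm = 74.862 mm; the sum is limited to 2 decimal places (4 s.f.).
Carrying full precision, 74.862 × 9.9 = 741.1338 mm; 9.9 has 2 s.f., so the result keeps min(4, 2) = 2 s.f.
Rounded to 2 significant figures: 7.4 × 10² mm.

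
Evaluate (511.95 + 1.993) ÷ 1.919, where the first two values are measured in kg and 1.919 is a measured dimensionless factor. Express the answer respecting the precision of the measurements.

267.8 kg

511.95 kg + 1.993 kg = 513.943 kg; the sum is limited to 2 decimal places (5 s.f.).
Carrying full precision, 513.943 ÷ 1.919 = 267.818134445… kg; 1.919 has 4 s.f., so the result keeps min(5, 4) = 4 s.f.
Rounded to 4 significant figures: 267.8 kg.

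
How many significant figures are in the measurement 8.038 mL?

4

8.038: zeros between nonzero digits are significant.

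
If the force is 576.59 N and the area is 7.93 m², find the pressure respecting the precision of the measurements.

72.7 Pa

pressure = 576.59 N ÷ 7.93 m² = 72.709962169… Pa.
576.59 has 5 significant figures; 7.93 has 3.
Division/multiplication keeps the fewest: 3 significant figures.
Rounded: 72.7 Pa.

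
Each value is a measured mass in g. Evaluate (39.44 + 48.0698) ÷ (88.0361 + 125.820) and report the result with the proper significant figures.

0.4092

39.44 + 48.0698 = 87.5098, limited to 2 d.p. → 4 s.f.; 88.0361 + 125.820 = 213.8561, limited to 3 d.p. → 6 s.f.
Carrying full precision, 87.5098 ÷ 213.8561 = 0.409199457018…; keep min(4, 6) = 4 s.f.
Rounded to 4 significant figures: 0.4092.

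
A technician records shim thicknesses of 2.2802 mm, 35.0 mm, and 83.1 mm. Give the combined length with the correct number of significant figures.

2.2802 mm + 35.0 mm + 83.1 mm = 120.3802 mm.
Addition/subtraction keeps the fewest decimal places: 2.2802 → 4 decimal places, 35.0 → 1 decimal place, 83.1 → 1 decimal place; limit is 1.
Rounded to 1 decimal place: 120.4 mm.

120.4 mm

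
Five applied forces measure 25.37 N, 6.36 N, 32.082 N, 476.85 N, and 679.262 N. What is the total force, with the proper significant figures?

25.37 N + 6.36 N + 32.082 N + 476.85 N + 679.262 N = 1219.924 N.
Addition/subtraction keeps the fewest decimal places: 25.37 → 2 decimal places, 6.36 → 2 decimal places, 32.082 → 3 decimal places, 476.85 → 2 decimal places, 679.262 → 3 decimal places; limit is 2.
Rounded to 2 decimal places: 1219.92 N.

1219.92 N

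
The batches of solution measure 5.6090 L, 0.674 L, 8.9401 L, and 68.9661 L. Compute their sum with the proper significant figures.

5.6090 L + 0.674 L + 8.9401 L + 68.9661 L = 84.1892 L.
Addition/subtraction keeps the fewest decimal places: 5.6090 → 4 decimal places, 0.674 → 3 decimal places, 8.9401 → 4 decimal places, 68.9661 → 4 decimal places; limit is 3.
Rounded to 3 decimal places: 84.189 L.

84.189 L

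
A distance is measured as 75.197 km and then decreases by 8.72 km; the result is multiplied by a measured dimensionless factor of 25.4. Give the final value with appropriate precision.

75.197 km − 8.72 km = 66.477 km; the difference is limited to 2 decimal places (4 s.f.).
Carrying full precision, 66.477 × 25.4 = 1688.5158 km; 25.4 has 3 s.f., so the result keeps min(4, 3) = 3 s.f.
Rounded to 3 significant figures: 1.69 × 10^3 km.

1.69 × 10^3 km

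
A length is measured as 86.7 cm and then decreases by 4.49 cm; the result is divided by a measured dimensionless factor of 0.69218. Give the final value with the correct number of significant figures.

86.7 cm − 4.49 cm = 82.21 cm; the difference is limited to 1 decimal place (3 s.f.).
Carrying full precision, 82.21 ÷ 0.69218 = 118.769684186… cm; 0.69218 has 5 s.f., so the result keeps min(3, 5) = 3 s.f.
Rounded to 3 significant figures: 119 cm.

119 cm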